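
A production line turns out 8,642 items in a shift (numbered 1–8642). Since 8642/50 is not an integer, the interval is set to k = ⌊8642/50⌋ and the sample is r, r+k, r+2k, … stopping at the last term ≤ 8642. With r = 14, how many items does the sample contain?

51

k = ⌊8642/50⌋ = 172
Achieved size = ⌊(8642 − 14)/172⌋ + 1 = ⌊8628/172⌋ + 1 = 50 + 1 = 51
(last selection: 14 + 50×172 = 8614 ≤ 8642; next would be 8786 > 8642)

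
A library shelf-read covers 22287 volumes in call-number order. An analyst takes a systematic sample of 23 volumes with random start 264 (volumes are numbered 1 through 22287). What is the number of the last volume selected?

21582

k = 22287/23 = 969
23rd selection = r + (23−1)·k = 264 + 22×969 = 264 + 21318 = 21582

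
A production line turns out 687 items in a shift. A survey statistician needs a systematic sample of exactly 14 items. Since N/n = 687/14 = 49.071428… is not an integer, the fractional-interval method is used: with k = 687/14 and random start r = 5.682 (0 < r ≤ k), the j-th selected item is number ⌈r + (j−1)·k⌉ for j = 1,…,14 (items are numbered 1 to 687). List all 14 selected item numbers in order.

j=1: r + 0k = 5.682 → ⌈·⌉ = 6
j=2: r + 1k = 54.753428… → ⌈·⌉ = 55
j=3: r + 2k = 103.824857… → ⌈·⌉ = 104
j=4: r + 3k = 152.896285… → ⌈·⌉ = 153
j=5: r + 4k = 201.967714… → ⌈·⌉ = 202
j=6: r + 5k = 251.039142… → ⌈·⌉ = 252
j=7: r + 6k = 300.110571… → ⌈·⌉ = 301
j=8: r + 7k = 349.182 → ⌈·⌉ = 350
j=9: r + 8k = 398.253428… → ⌈·⌉ = 399
j=10: r + 9k = 447.324857… → ⌈·⌉ = 448
j=11: r + 10k = 496.396285… → ⌈·⌉ = 497
j=12: r + 11k = 545.467714… → ⌈·⌉ = 546
j=13: r + 12k = 594.539142… → ⌈·⌉ = 595
j=14: r + 13k = 643.610571… → ⌈·⌉ = 644

6, 55, 104, 153, 202, 252, 301, 350, 399, 448, 497, 546, 595, 644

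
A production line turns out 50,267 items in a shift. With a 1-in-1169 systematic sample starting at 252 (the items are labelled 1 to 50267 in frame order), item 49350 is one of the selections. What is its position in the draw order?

43

k = 1169
position = (49350 − 252)/1169 + 1 = 49098/1169 + 1 = 42 + 1 = 43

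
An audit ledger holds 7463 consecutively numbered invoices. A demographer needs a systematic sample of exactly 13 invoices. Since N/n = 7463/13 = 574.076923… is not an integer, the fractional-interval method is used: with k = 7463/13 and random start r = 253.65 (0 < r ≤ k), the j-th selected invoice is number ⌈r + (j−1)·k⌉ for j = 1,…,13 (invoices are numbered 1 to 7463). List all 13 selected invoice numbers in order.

254, 828, 1402, 1976, 2550, 3125, 3699, 4273, 4847, 5421, 5995, 6569, 7143

j=1: r + 0k = 253.65 → ⌈·⌉ = 254
j=2: r + 1k = 827.726923… → ⌈·⌉ = 828
j=3: r + 2k = 1401.803846… → ⌈·⌉ = 1402
j=4: r + 3k = 1975.880769… → ⌈·⌉ = 1976
j=5: r + 4k = 2549.957692… → ⌈·⌉ = 2550
j=6: r + 5k = 3124.034615… → ⌈·⌉ = 3125
j=7: r + 6k = 3698.111538… → ⌈·⌉ = 3699
j=8: r + 7k = 4272.188461… → ⌈·⌉ = 4273
j=9: r + 8k = 4846.265384… → ⌈·⌉ = 4847
j=10: r + 9k = 5420.342307… → ⌈·⌉ = 5421
j=11: r + 10k = 5994.419230… → ⌈·⌉ = 5995
j=12: r + 11k = 6568.496153… → ⌈·⌉ = 6569
j=13: r + 12k = 7142.573076… → ⌈·⌉ = 7143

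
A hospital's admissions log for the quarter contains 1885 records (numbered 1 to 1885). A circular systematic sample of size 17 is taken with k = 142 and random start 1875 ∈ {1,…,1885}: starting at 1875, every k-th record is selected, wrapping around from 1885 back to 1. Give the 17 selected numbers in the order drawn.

1875, 132, 274, 416, 558, 700, 842, 984, 1126, 1268, 1410, 1552, 1694, 1836, 93, 235, 377

Selection 1: 1875
Selection 2: 1875 + 142 = 2017 → 2017 − 1885 = 132
Selection 3: 132 + 142 = 274
Selection 4: 274 + 142 = 416
Selection 5: 416 + 142 = 558
Selection 6: 558 + 142 = 700
Selection 7: 700 + 142 = 842
Selection 8: 842 + 142 = 984
Selection 9: 984 + 142 = 1126
Selection 10: 1126 + 142 = 1268
Selection 11: 1268 + 142 = 1410
Selection 12: 1410 + 142 = 1552
Selection 13: 1552 + 142 = 1694
Selection 14: 1694 + 142 = 1836
Selection 15: 1836 + 142 = 1978 → 1978 − 1885 = 93
Selection 16: 93 + 142 = 235
Selection 17: 235 + 142 = 377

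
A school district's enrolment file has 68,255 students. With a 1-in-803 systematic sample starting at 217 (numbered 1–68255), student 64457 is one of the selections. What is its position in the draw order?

81

k = 803
position = (64457 − 217)/803 + 1 = 64240/803 + 1 = 80 + 1 = 81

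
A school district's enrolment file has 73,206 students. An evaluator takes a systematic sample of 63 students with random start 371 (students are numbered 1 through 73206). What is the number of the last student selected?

k = 73206/63 = 1162
63rd selection = r + (63−1)·k = 371 + 62×1162 = 371 + 72044 = 72415

72415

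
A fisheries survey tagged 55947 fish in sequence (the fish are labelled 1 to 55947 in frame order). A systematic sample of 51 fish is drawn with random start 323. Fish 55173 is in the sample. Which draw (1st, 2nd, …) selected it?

51

k = 55947/51 = 1097
position = (55173 − 323)/1097 + 1 = 54850/1097 + 1 = 50 + 1 = 51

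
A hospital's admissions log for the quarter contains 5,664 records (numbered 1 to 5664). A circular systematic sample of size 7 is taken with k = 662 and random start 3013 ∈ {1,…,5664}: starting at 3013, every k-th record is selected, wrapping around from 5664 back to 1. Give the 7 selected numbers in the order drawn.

3013, 3675, 4337, 4999, 5661, 659, 1321

Selection 1: 3013
Selection 2: 3013 + 662 = 3675
Selection 3: 3675 + 662 = 4337
Selection 4: 4337 + 662 = 4999
Selection 5: 4999 + 662 = 5661
Selection 6: 5661 + 662 = 6323 → 6323 − 5664 = 659
Selection 7: 659 + 662 = 1321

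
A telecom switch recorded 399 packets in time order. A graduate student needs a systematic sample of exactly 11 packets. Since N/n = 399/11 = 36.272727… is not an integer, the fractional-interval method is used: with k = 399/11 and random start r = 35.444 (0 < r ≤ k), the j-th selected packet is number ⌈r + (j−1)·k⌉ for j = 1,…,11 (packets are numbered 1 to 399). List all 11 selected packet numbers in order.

36, 72, 108, 145, 181, 217, 254, 290, 326, 362, 399

j=1: r + 0k = 35.444 → ⌈·⌉ = 36
j=2: r + 1k = 71.716727… → ⌈·⌉ = 72
j=3: r + 2k = 107.989454… → ⌈·⌉ = 108
j=4: r + 3k = 144.262181… → ⌈·⌉ = 145
j=5: r + 4k = 180.534909… → ⌈·⌉ = 181
j=6: r + 5k = 216.807636… → ⌈·⌉ = 217
j=7: r + 6k = 253.080363… → ⌈·⌉ = 254
j=8: r + 7k = 289.353090… → ⌈·⌉ = 290
j=9: r + 8k = 325.625818… → ⌈·⌉ = 326
j=10: r + 9k = 361.898545… → ⌈·⌉ = 362
j=11: r + 10k = 398.171272… → ⌈·⌉ = 399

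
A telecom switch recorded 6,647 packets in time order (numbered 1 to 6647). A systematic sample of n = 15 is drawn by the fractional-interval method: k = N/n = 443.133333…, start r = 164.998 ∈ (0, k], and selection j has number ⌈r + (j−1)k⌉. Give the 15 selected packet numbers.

j=1: r + 0k = 164.998 → ⌈·⌉ = 165
j=2: r + 1k = 608.131333… → ⌈·⌉ = 609
j=3: r + 2k = 1051.264666… → ⌈·⌉ = 1052
j=4: r + 3k = 1494.398 → ⌈·⌉ = 1495
j=5: r + 4k = 1937.531333… → ⌈·⌉ = 1938
j=6: r + 5k = 2380.664666… → ⌈·⌉ = 2381
j=7: r + 6k = 2823.798 → ⌈·⌉ = 2824
j=8: r + 7k = 3266.931333… → ⌈·⌉ = 3267
j=9: r + 8k = 3710.064666… → ⌈·⌉ = 3711
j=10: r + 9k = 4153.198 → ⌈·⌉ = 4154
j=11: r + 10k = 4596.331333… → ⌈·⌉ = 4597
j=12: r + 11k = 5039.464666… → ⌈·⌉ = 5040
j=13: r + 12k = 5482.598 → ⌈·⌉ = 5483
j=14: r + 13k = 5925.731333… → ⌈·⌉ = 5926
j=15: r + 14k = 6368.864666… → ⌈·⌉ = 6369

165, 609, 1052, 1495, 1938, 2381, 2824, 3267, 3711, 4154, 4597, 5040, 5483, 5926, 6369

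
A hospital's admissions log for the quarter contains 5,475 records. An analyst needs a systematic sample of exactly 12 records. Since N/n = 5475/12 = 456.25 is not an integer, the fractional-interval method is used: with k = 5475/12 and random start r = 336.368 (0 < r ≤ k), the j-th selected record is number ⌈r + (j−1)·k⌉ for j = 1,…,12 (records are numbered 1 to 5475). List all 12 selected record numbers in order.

j=1: r + 0k = 336.368 → ⌈·⌉ = 337
j=2: r + 1k = 792.618 → ⌈·⌉ = 793
j=3: r + 2k = 1248.868 → ⌈·⌉ = 1249
j=4: r + 3k = 1705.118 → ⌈·⌉ = 1706
j=5: r + 4k = 2161.368 → ⌈·⌉ = 2162
j=6: r + 5k = 2617.618 → ⌈·⌉ = 2618
j=7: r + 6k = 3073.868 → ⌈·⌉ = 3074
j=8: r + 7k = 3530.118 → ⌈·⌉ = 3531
j=9: r + 8k = 3986.368 → ⌈·⌉ = 3987
j=10: r + 9k = 4442.618 → ⌈·⌉ = 4443
j=11: r + 10k = 4898.868 → ⌈·⌉ = 4899
j=12: r + 11k = 5355.118 → ⌈·⌉ = 5356

337, 793, 1249, 1706, 2162, 2618, 3074, 3531, 3987, 4443, 4899, 5356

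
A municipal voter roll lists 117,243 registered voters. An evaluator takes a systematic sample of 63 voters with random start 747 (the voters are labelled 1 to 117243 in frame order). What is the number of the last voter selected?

116129

k = 117243/63 = 1861
63rd selection = r + (63−1)·k = 747 + 62×1861 = 747 + 115382 = 116129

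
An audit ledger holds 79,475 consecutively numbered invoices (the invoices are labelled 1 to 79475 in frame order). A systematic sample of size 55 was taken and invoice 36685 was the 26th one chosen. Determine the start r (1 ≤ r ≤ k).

k = 79475/55 = 1445
r = 36685 − (26−1)×1445 = 36685 − 36125 = 560

560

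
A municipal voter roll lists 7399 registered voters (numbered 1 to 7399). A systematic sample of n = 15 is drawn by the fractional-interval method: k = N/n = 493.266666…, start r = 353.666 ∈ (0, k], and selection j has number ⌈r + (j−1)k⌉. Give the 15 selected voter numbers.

j=1: r + 0k = 353.666 → ⌈·⌉ = 354
j=2: r + 1k = 846.932666… → ⌈·⌉ = 847
j=3: r + 2k = 1340.199333… → ⌈·⌉ = 1341
j=4: r + 3k = 1833.466 → ⌈·⌉ = 1834
j=5: r + 4k = 2326.732666… → ⌈·⌉ = 2327
j=6: r + 5k = 2819.999333… → ⌈·⌉ = 2820
j=7: r + 6k = 3313.266 → ⌈·⌉ = 3314
j=8: r + 7k = 3806.532666… → ⌈·⌉ = 3807
j=9: r + 8k = 4299.799333… → ⌈·⌉ = 4300
j=10: r + 9k = 4793.066 → ⌈·⌉ = 4794
j=11: r + 10k = 5286.332666… → ⌈·⌉ = 5287
j=12: r + 11k = 5779.599333… → ⌈·⌉ = 5780
j=13: r + 12k = 6272.866 → ⌈·⌉ = 6273
j=14: r + 13k = 6766.132666… → ⌈·⌉ = 6767
j=15: r + 14k = 7259.399333… → ⌈·⌉ = 7260

354, 847, 1341, 1834, 2327, 2820, 3314, 3807, 4300, 4794, 5287, 5780, 6273, 6767, 7260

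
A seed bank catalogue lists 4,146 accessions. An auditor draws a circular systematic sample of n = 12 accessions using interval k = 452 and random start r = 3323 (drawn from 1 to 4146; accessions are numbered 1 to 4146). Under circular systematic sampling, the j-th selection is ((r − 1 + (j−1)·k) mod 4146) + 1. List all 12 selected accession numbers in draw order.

3323, 3775, 81, 533, 985, 1437, 1889, 2341, 2793, 3245, 3697, 3

Selection 1: 3323
Selection 2: 3323 + 452 = 3775
Selection 3: 3775 + 452 = 4227 → 4227 − 4146 = 81
Selection 4: 81 + 452 = 533
Selection 5: 533 + 452 = 985
Selection 6: 985 + 452 = 1437
Selection 7: 1437 + 452 = 1889
Selection 8: 1889 + 452 = 2341
Selection 9: 2341 + 452 = 2793
Selection 10: 2793 + 452 = 3245
Selection 11: 3245 + 452 = 3697
Selection 12: 3697 + 452 = 4149 → 4149 − 4146 = 3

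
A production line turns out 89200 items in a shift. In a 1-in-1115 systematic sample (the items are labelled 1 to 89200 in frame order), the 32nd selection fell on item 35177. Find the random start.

k = 1115
r = 35177 − (32−1)×1115 = 35177 − 34565 = 612

612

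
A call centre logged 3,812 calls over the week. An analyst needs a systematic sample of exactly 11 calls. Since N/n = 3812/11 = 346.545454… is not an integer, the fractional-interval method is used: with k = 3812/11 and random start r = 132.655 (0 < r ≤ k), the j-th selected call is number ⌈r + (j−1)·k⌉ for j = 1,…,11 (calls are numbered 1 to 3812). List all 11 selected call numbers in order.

j=1: r + 0k = 132.655 → ⌈·⌉ = 133
j=2: r + 1k = 479.200454… → ⌈·⌉ = 480
j=3: r + 2k = 825.745909… → ⌈·⌉ = 826
j=4: r + 3k = 1172.291363… → ⌈·⌉ = 1173
j=5: r + 4k = 1518.836818… → ⌈·⌉ = 1519
j=6: r + 5k = 1865.382272… → ⌈·⌉ = 1866
j=7: r + 6k = 2211.927727… → ⌈·⌉ = 2212
j=8: r + 7k = 2558.473181… → ⌈·⌉ = 2559
j=9: r + 8k = 2905.018636… → ⌈·⌉ = 2906
j=10: r + 9k = 3251.564090… → ⌈·⌉ = 3252
j=11: r + 10k = 3598.109545… → ⌈·⌉ = 3599

133, 480, 826, 1173, 1519, 1866, 2212, 2559, 2906, 3252, 3599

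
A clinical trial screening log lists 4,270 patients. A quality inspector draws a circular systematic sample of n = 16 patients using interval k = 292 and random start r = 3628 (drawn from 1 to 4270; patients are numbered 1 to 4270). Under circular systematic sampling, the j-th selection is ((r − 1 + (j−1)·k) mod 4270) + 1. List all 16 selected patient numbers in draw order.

Selection 1: 3628
Selection 2: 3628 + 292 = 3920
Selection 3: 3920 + 292 = 4212
Selection 4: 4212 + 292 = 4504 → 4504 − 4270 = 234
Selection 5: 234 + 292 = 526
Selection 6: 526 + 292 = 818
Selection 7: 818 + 292 = 1110
Selection 8: 1110 + 292 = 1402
Selection 9: 1402 + 292 = 1694
Selection 10: 1694 + 292 = 1986
Selection 11: 1986 + 292 = 2278
Selection 12: 2278 + 292 = 2570
Selection 13: 2570 + 292 = 2862
Selection 14: 2862 + 292 = 3154
Selection 15: 3154 + 292 = 3446
Selection 16: 3446 + 292 = 3738

3628, 3920, 4212, 234, 526, 818, 1110, 1402, 1694, 1986, 2278, 2570, 2862, 3154, 3446, 3738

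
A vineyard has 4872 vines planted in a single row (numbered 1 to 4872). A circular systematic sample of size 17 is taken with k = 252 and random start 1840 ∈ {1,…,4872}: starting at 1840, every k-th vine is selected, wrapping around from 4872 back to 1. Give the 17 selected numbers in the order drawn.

1840, 2092, 2344, 2596, 2848, 3100, 3352, 3604, 3856, 4108, 4360, 4612, 4864, 244, 496, 748, 1000

Selection 1: 1840
Selection 2: 1840 + 252 = 2092
Selection 3: 2092 + 252 = 2344
Selection 4: 2344 + 252 = 2596
Selection 5: 2596 + 252 = 2848
Selection 6: 2848 + 252 = 3100
Selection 7: 3100 + 252 = 3352
Selection 8: 3352 + 252 = 3604
Selection 9: 3604 + 252 = 3856
Selection 10: 3856 + 252 = 4108
Selection 11: 4108 + 252 = 4360
Selection 12: 4360 + 252 = 4612
Selection 13: 4612 + 252 = 4864
Selection 14: 4864 + 252 = 5116 → 5116 − 4872 = 244
Selection 15: 244 + 252 = 496
Selection 16: 496 + 252 = 748
Selection 17: 748 + 252 = 1000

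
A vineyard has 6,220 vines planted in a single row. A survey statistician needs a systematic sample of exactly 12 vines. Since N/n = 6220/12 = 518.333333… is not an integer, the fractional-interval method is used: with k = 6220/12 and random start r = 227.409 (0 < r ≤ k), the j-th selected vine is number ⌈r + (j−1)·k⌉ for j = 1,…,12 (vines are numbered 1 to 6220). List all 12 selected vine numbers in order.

228, 746, 1265, 1783, 2301, 2820, 3338, 3856, 4375, 4893, 5411, 5930

j=1: r + 0k = 227.409 → ⌈·⌉ = 228
j=2: r + 1k = 745.742333… → ⌈·⌉ = 746
j=3: r + 2k = 1264.075666… → ⌈·⌉ = 1265
j=4: r + 3k = 1782.409 → ⌈·⌉ = 1783
j=5: r + 4k = 2300.742333… → ⌈·⌉ = 2301
j=6: r + 5k = 2819.075666… → ⌈·⌉ = 2820
j=7: r + 6k = 3337.409 → ⌈·⌉ = 3338
j=8: r + 7k = 3855.742333… → ⌈·⌉ = 3856
j=9: r + 8k = 4374.075666… → ⌈·⌉ = 4375
j=10: r + 9k = 4892.409 → ⌈·⌉ = 4893
j=11: r + 10k = 5410.742333… → ⌈·⌉ = 5411
j=12: r + 11k = 5929.075666… → ⌈·⌉ = 5930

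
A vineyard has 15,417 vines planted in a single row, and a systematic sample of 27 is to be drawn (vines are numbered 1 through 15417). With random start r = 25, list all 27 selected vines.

25, 596, 1167, 1738, 2309, 2880, 3451, 4022, 4593, 5164, 5735, 6306, 6877, 7448, 8019, 8590, 9161, 9732, 10303, 10874, 11445, 12016, 12587, 13158, 13729, 14300, 14871

k = N/n = 15417/27 = 571
vine 1: 25
vine 2: 25 + 571 = 596
vine 3: 596 + 571 = 1167
vine 4: 1167 + 571 = 1738
vine 5: 1738 + 571 = 2309
vine 6: 2309 + 571 = 2880
vine 7: 2880 + 571 = 3451
vine 8: 3451 + 571 = 4022
vine 9: 4022 + 571 = 4593
vine 10: 4593 + 571 = 5164
vine 11: 5164 + 571 = 5735
vine 12: 5735 + 571 = 6306
vine 13: 6306 + 571 = 6877
vine 14: 6877 + 571 = 7448
vine 15: 7448 + 571 = 8019
vine 16: 8019 + 571 = 8590
vine 17: 8590 + 571 = 9161
vine 18: 9161 + 571 = 9732
vine 19: 9732 + 571 = 10303
vine 20: 10303 + 571 = 10874
vine 21: 10874 + 571 = 11445
vine 22: 11445 + 571 = 12016
vine 23: 12016 + 571 = 12587
vine 24: 12587 + 571 = 13158
vine 25: 13158 + 571 = 13729
vine 26: 13729 + 571 = 14300
vine 27: 14300 + 571 = 14871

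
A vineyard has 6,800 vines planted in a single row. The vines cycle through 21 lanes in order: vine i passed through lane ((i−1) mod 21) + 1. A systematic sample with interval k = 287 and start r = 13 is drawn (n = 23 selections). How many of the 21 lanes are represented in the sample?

3

Consecutive selections differ by k = 287, so their lane numbers differ by 287 mod 21 = 14.
gcd(287, 21) = 7, so the sample visits 21/7 = 3 distinct residues mod 21.
Start 13 is lane 13; the lanes hit are 6, 13, 20.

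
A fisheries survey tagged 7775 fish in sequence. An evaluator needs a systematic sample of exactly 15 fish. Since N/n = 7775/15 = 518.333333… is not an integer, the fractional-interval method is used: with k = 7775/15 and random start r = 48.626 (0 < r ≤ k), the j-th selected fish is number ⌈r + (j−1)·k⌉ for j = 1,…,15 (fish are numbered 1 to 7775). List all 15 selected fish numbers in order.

j=1: r + 0k = 48.626 → ⌈·⌉ = 49
j=2: r + 1k = 566.959333… → ⌈·⌉ = 567
j=3: r + 2k = 1085.292666… → ⌈·⌉ = 1086
j=4: r + 3k = 1603.626 → ⌈·⌉ = 1604
j=5: r + 4k = 2121.959333… → ⌈·⌉ = 2122
j=6: r + 5k = 2640.292666… → ⌈·⌉ = 2641
j=7: r + 6k = 3158.626 → ⌈·⌉ = 3159
j=8: r + 7k = 3676.959333… → ⌈·⌉ = 3677
j=9: r + 8k = 4195.292666… → ⌈·⌉ = 4196
j=10: r + 9k = 4713.626 → ⌈·⌉ = 4714
j=11: r + 10k = 5231.959333… → ⌈·⌉ = 5232
j=12: r + 11k = 5750.292666… → ⌈·⌉ = 5751
j=13: r + 12k = 6268.626 → ⌈·⌉ = 6269
j=14: r + 13k = 6786.959333… → ⌈·⌉ = 6787
j=15: r + 14k = 7305.292666… → ⌈·⌉ = 7306

49, 567, 1086, 1604, 2122, 2641, 3159, 3677, 4196, 4714, 5232, 5751, 6269, 6787, 7306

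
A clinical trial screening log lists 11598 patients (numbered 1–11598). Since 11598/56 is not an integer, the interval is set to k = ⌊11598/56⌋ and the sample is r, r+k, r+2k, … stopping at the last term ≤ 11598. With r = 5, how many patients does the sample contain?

k = ⌊11598/56⌋ = 207
Achieved size = ⌊(11598 − 5)/207⌋ + 1 = ⌊11593/207⌋ + 1 = 56 + 1 = 57
(last selection: 5 + 56×207 = 11597 ≤ 11598; next would be 11804 > 11598)

57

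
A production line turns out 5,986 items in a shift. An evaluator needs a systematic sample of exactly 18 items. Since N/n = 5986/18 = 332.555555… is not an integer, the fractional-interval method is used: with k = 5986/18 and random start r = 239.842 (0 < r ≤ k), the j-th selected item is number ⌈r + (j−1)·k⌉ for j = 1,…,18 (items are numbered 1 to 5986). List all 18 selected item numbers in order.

240, 573, 905, 1238, 1571, 1903, 2236, 2568, 2901, 3233, 3566, 3898, 4231, 4564, 4896, 5229, 5561, 5894

j=1: r + 0k = 239.842 → ⌈·⌉ = 240
j=2: r + 1k = 572.397555… → ⌈·⌉ = 573
j=3: r + 2k = 904.953111… → ⌈·⌉ = 905
j=4: r + 3k = 1237.508666… → ⌈·⌉ = 1238
j=5: r + 4k = 1570.064222… → ⌈·⌉ = 1571
j=6: r + 5k = 1902.619777… → ⌈·⌉ = 1903
j=7: r + 6k = 2235.175333… → ⌈·⌉ = 2236
j=8: r + 7k = 2567.730888… → ⌈·⌉ = 2568
j=9: r + 8k = 2900.286444… → ⌈·⌉ = 2901
j=10: r + 9k = 3232.842 → ⌈·⌉ = 3233
j=11: r + 10k = 3565.397555… → ⌈·⌉ = 3566
j=12: r + 11k = 3897.953111… → ⌈·⌉ = 3898
j=13: r + 12k = 4230.508666… → ⌈·⌉ = 4231
j=14: r + 13k = 4563.064222… → ⌈·⌉ = 4564
j=15: r + 14k = 4895.619777… → ⌈·⌉ = 4896
j=16: r + 15k = 5228.175333… → ⌈·⌉ = 5229
j=17: r + 16k = 5560.730888… → ⌈·⌉ = 5561
j=18: r + 17k = 5893.286444… → ⌈·⌉ = 5894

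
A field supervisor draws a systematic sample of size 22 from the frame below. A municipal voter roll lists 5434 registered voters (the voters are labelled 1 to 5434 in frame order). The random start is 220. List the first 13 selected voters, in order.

220, 467, 714, 961, 1208, 1455, 1702, 1949, 2196, 2443, 2690, 2937, 3184

k = N/n = 5434/22 = 247
voter 1: 220
voter 2: 220 + 247 = 467
voter 3: 467 + 247 = 714
voter 4: 714 + 247 = 961
voter 5: 961 + 247 = 1208
voter 6: 1208 + 247 = 1455
voter 7: 1455 + 247 = 1702
voter 8: 1702 + 247 = 1949
voter 9: 1949 + 247 = 2196
voter 10: 2196 + 247 = 2443
voter 11: 2443 + 247 = 2690
voter 12: 2690 + 247 = 2937
voter 13: 2937 + 247 = 3184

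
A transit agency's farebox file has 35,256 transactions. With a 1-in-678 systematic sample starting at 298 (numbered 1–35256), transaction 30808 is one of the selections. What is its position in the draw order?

46

k = 678
position = (30808 − 298)/678 + 1 = 30510/678 + 1 = 45 + 1 = 46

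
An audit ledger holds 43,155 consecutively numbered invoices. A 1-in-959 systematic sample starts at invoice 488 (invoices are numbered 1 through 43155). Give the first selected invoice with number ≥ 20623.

k = 959
Steps past start: ⌈(20623 − 488)/959⌉ = ⌈20135/959⌉ = 21
Selected invoice: 488 + 21×959 = 20627

20627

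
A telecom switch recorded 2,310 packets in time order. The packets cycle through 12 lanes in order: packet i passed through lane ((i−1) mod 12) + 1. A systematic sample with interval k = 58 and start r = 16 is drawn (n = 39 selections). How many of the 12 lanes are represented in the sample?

Consecutive selections differ by k = 58, so their lane numbers differ by 58 mod 12 = 10.
gcd(58, 12) = 2, so the sample visits 12/2 = 6 distinct residues mod 12.
Start 16 is lane 4; the lanes hit are 2, 4, 6, 8, 10, 12.

6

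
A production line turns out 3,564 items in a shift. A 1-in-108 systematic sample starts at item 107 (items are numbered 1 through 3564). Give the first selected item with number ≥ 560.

k = 108
Steps past start: ⌈(560 − 107)/108⌉ = ⌈453/108⌉ = 5
Selected item: 107 + 5×108 = 647

647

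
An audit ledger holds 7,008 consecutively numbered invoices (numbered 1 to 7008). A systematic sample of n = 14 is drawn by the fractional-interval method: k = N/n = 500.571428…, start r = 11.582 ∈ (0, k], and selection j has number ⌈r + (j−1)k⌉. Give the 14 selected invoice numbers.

j=1: r + 0k = 11.582 → ⌈·⌉ = 12
j=2: r + 1k = 512.153428… → ⌈·⌉ = 513
j=3: r + 2k = 1012.724857… → ⌈·⌉ = 1013
j=4: r + 3k = 1513.296285… → ⌈·⌉ = 1514
j=5: r + 4k = 2013.867714… → ⌈·⌉ = 2014
j=6: r + 5k = 2514.439142… → ⌈·⌉ = 2515
j=7: r + 6k = 3015.010571… → ⌈·⌉ = 3016
j=8: r + 7k = 3515.582 → ⌈·⌉ = 3516
j=9: r + 8k = 4016.153428… → ⌈·⌉ = 4017
j=10: r + 9k = 4516.724857… → ⌈·⌉ = 4517
j=11: r + 10k = 5017.296285… → ⌈·⌉ = 5018
j=12: r + 11k = 5517.867714… → ⌈·⌉ = 5518
j=13: r + 12k = 6018.439142… → ⌈·⌉ = 6019
j=14: r + 13k = 6519.010571… → ⌈·⌉ = 6520

12, 513, 1013, 1514, 2014, 2515, 3016, 3516, 4017, 4517, 5018, 5518, 6019, 6520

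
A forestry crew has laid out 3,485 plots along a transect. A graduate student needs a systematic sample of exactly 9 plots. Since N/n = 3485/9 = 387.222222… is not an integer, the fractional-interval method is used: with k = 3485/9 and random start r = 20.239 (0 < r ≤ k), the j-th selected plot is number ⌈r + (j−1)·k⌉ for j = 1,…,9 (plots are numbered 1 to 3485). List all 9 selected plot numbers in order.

21, 408, 795, 1182, 1570, 1957, 2344, 2731, 3119

j=1: r + 0k = 20.239 → ⌈·⌉ = 21
j=2: r + 1k = 407.461222… → ⌈·⌉ = 408
j=3: r + 2k = 794.683444… → ⌈·⌉ = 795
j=4: r + 3k = 1181.905666… → ⌈·⌉ = 1182
j=5: r + 4k = 1569.127888… → ⌈·⌉ = 1570
j=6: r + 5k = 1956.350111… → ⌈·⌉ = 1957
j=7: r + 6k = 2343.572333… → ⌈·⌉ = 2344
j=8: r + 7k = 2730.794555… → ⌈·⌉ = 2731
j=9: r + 8k = 3118.016777… → ⌈·⌉ = 3119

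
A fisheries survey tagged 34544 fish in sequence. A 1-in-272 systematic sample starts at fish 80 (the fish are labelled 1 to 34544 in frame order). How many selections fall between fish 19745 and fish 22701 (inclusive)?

k = 272
First selection ≥ 19745: 80 + ⌈(19745−80)/272⌉·272 = 80 + 73×272 = 19936
Last selection ≤ 22701: 80 + ⌊(22701−80)/272⌋·272 = 80 + 83×272 = 22656
Count = 83 − 73 + 1 = 11

11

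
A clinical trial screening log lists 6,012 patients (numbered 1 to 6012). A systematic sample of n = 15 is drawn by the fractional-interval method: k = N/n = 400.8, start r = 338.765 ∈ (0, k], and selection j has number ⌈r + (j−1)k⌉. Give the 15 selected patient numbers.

j=1: r + 0k = 338.765 → ⌈·⌉ = 339
j=2: r + 1k = 739.565 → ⌈·⌉ = 740
j=3: r + 2k = 1140.365 → ⌈·⌉ = 1141
j=4: r + 3k = 1541.165 → ⌈·⌉ = 1542
j=5: r + 4k = 1941.965 → ⌈·⌉ = 1942
j=6: r + 5k = 2342.765 → ⌈·⌉ = 2343
j=7: r + 6k = 2743.565 → ⌈·⌉ = 2744
j=8: r + 7k = 3144.365 → ⌈·⌉ = 3145
j=9: r + 8k = 3545.165 → ⌈·⌉ = 3546
j=10: r + 9k = 3945.965 → ⌈·⌉ = 3946
j=11: r + 10k = 4346.765 → ⌈·⌉ = 4347
j=12: r + 11k = 4747.565 → ⌈·⌉ = 4748
j=13: r + 12k = 5148.365 → ⌈·⌉ = 5149
j=14: r + 13k = 5549.165 → ⌈·⌉ = 5550
j=15: r + 14k = 5949.965 → ⌈·⌉ = 5950

339, 740, 1141, 1542, 1942, 2343, 2744, 3145, 3546, 3946, 4347, 4748, 5149, 5550, 5950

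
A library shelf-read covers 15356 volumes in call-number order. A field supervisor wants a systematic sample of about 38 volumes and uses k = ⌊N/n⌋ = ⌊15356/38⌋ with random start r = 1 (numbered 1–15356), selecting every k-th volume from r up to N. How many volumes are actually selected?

39

k = ⌊15356/38⌋ = 404
Achieved size = ⌊(15356 − 1)/404⌋ + 1 = ⌊15355/404⌋ + 1 = 38 + 1 = 39
(last selection: 1 + 38×404 = 15353 ≤ 15356; next would be 15757 > 15356)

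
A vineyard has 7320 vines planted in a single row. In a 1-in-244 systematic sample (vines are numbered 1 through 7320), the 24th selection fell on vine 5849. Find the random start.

k = 244
r = 5849 − (24−1)×244 = 5849 − 5612 = 237

237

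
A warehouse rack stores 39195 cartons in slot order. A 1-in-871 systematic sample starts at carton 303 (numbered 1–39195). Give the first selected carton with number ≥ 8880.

k = 871
Steps past start: ⌈(8880 − 303)/871⌉ = ⌈8577/871⌉ = 10
Selected carton: 303 + 10×871 = 9013

9013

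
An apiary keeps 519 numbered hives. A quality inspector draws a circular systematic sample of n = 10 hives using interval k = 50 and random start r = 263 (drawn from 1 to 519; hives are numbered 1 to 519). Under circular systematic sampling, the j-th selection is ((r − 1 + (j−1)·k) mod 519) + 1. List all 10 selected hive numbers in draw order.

263, 313, 363, 413, 463, 513, 44, 94, 144, 194

Selection 1: 263
Selection 2: 263 + 50 = 313
Selection 3: 313 + 50 = 363
Selection 4: 363 + 50 = 413
Selection 5: 413 + 50 = 463
Selection 6: 463 + 50 = 513
Selection 7: 513 + 50 = 563 → 563 − 519 = 44
Selection 8: 44 + 50 = 94
Selection 9: 94 + 50 = 144
Selection 10: 144 + 50 = 194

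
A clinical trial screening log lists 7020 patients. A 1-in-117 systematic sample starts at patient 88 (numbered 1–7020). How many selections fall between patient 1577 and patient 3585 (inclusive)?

17

k = 117
First selection ≥ 1577: 88 + ⌈(1577−88)/117⌉·117 = 88 + 13×117 = 1609
Last selection ≤ 3585: 88 + ⌊(3585−88)/117⌋·117 = 88 + 29×117 = 3481
Count = 29 − 13 + 1 = 17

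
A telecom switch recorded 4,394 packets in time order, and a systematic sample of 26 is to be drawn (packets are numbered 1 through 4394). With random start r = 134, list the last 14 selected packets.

2162, 2331, 2500, 2669, 2838, 3007, 3176, 3345, 3514, 3683, 3852, 4021, 4190, 4359

k = N/n = 4394/26 = 169
13th selection = 134 + 12×169 = 2162
14th: 2162 + 169 = 2331
15th: 2331 + 169 = 2500
16th: 2500 + 169 = 2669
17th: 2669 + 169 = 2838
18th: 2838 + 169 = 3007
19th: 3007 + 169 = 3176
20th: 3176 + 169 = 3345
21st: 3345 + 169 = 3514
22nd: 3514 + 169 = 3683
23rd: 3683 + 169 = 3852
24th: 3852 + 169 = 4021
25th: 4021 + 169 = 4190
26th: 4190 + 169 = 4359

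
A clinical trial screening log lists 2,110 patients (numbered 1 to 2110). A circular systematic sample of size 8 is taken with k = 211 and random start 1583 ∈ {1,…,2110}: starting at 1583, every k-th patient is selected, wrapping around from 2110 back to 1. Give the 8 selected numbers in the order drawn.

Selection 1: 1583
Selection 2: 1583 + 211 = 1794
Selection 3: 1794 + 211 = 2005
Selection 4: 2005 + 211 = 2216 → 2216 − 2110 = 106
Selection 5: 106 + 211 = 317
Selection 6: 317 + 211 = 528
Selection 7: 528 + 211 = 739
Selection 8: 739 + 211 = 950

1583, 1794, 2005, 106, 317, 528, 739, 950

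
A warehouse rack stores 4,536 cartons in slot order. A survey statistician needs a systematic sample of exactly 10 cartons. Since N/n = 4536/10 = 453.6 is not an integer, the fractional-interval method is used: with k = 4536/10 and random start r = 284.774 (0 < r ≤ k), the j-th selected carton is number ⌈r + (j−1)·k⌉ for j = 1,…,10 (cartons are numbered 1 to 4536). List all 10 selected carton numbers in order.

285, 739, 1192, 1646, 2100, 2553, 3007, 3460, 3914, 4368

j=1: r + 0k = 284.774 → ⌈·⌉ = 285
j=2: r + 1k = 738.374 → ⌈·⌉ = 739
j=3: r + 2k = 1191.974 → ⌈·⌉ = 1192
j=4: r + 3k = 1645.574 → ⌈·⌉ = 1646
j=5: r + 4k = 2099.174 → ⌈·⌉ = 2100
j=6: r + 5k = 2552.774 → ⌈·⌉ = 2553
j=7: r + 6k = 3006.374 → ⌈·⌉ = 3007
j=8: r + 7k = 3459.974 → ⌈·⌉ = 3460
j=9: r + 8k = 3913.574 → ⌈·⌉ = 3914
j=10: r + 9k = 4367.174 → ⌈·⌉ = 4368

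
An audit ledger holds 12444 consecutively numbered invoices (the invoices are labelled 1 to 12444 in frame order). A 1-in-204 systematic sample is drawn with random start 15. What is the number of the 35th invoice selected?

6951

k = 204
35th selection = r + (35−1)·k = 15 + 34×204 = 15 + 6936 = 6951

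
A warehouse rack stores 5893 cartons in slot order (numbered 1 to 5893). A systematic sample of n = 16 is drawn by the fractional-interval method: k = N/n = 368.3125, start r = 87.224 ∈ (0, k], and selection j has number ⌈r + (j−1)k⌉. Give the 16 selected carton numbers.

88, 456, 824, 1193, 1561, 1929, 2298, 2666, 3034, 3403, 3771, 4139, 4507, 4876, 5244, 5612

j=1: r + 0k = 87.224 → ⌈·⌉ = 88
j=2: r + 1k = 455.5365 → ⌈·⌉ = 456
j=3: r + 2k = 823.849 → ⌈·⌉ = 824
j=4: r + 3k = 1192.1615 → ⌈·⌉ = 1193
j=5: r + 4k = 1560.474 → ⌈·⌉ = 1561
j=6: r + 5k = 1928.7865 → ⌈·⌉ = 1929
j=7: r + 6k = 2297.099 → ⌈·⌉ = 2298
j=8: r + 7k = 2665.4115 → ⌈·⌉ = 2666
j=9: r + 8k = 3033.724 → ⌈·⌉ = 3034
j=10: r + 9k = 3402.0365 → ⌈·⌉ = 3403
j=11: r + 10k = 3770.349 → ⌈·⌉ = 3771
j=12: r + 11k = 4138.6615 → ⌈·⌉ = 4139
j=13: r + 12k = 4506.974 → ⌈·⌉ = 4507
j=14: r + 13k = 4875.2865 → ⌈·⌉ = 4876
j=15: r + 14k = 5243.599 → ⌈·⌉ = 5244
j=16: r + 15k = 5611.9115 → ⌈·⌉ = 5612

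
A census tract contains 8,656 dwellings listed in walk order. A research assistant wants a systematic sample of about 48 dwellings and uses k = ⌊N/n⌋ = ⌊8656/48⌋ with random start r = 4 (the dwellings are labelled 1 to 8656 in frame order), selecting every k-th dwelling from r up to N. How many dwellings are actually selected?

49

k = ⌊8656/48⌋ = 180
Achieved size = ⌊(8656 − 4)/180⌋ + 1 = ⌊8652/180⌋ + 1 = 48 + 1 = 49
(last selection: 4 + 48×180 = 8644 ≤ 8656; next would be 8824 > 8656)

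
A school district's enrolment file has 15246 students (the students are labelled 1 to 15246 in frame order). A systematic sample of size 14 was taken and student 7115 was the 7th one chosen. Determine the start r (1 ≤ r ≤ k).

581

k = 15246/14 = 1089
r = 7115 − (7−1)×1089 = 7115 − 6534 = 581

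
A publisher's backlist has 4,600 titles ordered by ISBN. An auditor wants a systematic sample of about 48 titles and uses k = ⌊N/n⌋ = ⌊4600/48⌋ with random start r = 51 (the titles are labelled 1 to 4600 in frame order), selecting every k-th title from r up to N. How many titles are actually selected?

48

k = ⌊4600/48⌋ = 95
Achieved size = ⌊(4600 − 51)/95⌋ + 1 = ⌊4549/95⌋ + 1 = 47 + 1 = 48
(last selection: 51 + 47×95 = 4516 ≤ 4600; next would be 4611 > 4600)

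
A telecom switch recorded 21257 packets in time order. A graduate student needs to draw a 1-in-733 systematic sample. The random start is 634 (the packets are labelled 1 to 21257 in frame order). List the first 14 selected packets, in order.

packet 1: 634
packet 2: 634 + 733 = 1367
packet 3: 1367 + 733 = 2100
packet 4: 2100 + 733 = 2833
packet 5: 2833 + 733 = 3566
packet 6: 3566 + 733 = 4299
packet 7: 4299 + 733 = 5032
packet 8: 5032 + 733 = 5765
packet 9: 5765 + 733 = 6498
packet 10: 6498 + 733 = 7231
packet 11: 7231 + 733 = 7964
packet 12: 7964 + 733 = 8697
packet 13: 8697 + 733 = 9430
packet 14: 9430 + 733 = 10163

634, 1367, 2100, 2833, 3566, 4299, 5032, 5765, 6498, 7231, 7964, 8697, 9430, 10163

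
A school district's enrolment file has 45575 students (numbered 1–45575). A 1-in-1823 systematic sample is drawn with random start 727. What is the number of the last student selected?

44479

k = 1823
25th selection = r + (25−1)·k = 727 + 24×1823 = 727 + 43752 = 44479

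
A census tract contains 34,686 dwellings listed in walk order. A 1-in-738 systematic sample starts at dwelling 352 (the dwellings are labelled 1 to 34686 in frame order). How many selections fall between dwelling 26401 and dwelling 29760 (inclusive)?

4

k = 738
First selection ≥ 26401: 352 + ⌈(26401−352)/738⌉·738 = 352 + 36×738 = 26920
Last selection ≤ 29760: 352 + ⌊(29760−352)/738⌋·738 = 352 + 39×738 = 29134
Count = 39 − 36 + 1 = 4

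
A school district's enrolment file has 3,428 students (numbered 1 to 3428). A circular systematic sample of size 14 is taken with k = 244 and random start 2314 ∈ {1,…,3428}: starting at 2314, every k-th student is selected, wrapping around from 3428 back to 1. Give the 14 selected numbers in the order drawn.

2314, 2558, 2802, 3046, 3290, 106, 350, 594, 838, 1082, 1326, 1570, 1814, 2058

Selection 1: 2314
Selection 2: 2314 + 244 = 2558
Selection 3: 2558 + 244 = 2802
Selection 4: 2802 + 244 = 3046
Selection 5: 3046 + 244 = 3290
Selection 6: 3290 + 244 = 3534 → 3534 − 3428 = 106
Selection 7: 106 + 244 = 350
Selection 8: 350 + 244 = 594
Selection 9: 594 + 244 = 838
Selection 10: 838 + 244 = 1082
Selection 11: 1082 + 244 = 1326
Selection 12: 1326 + 244 = 1570
Selection 13: 1570 + 244 = 1814
Selection 14: 1814 + 244 = 2058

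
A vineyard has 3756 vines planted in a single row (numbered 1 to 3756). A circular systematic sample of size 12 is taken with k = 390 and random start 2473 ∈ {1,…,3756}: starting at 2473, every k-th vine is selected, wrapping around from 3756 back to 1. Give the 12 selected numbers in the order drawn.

Selection 1: 2473
Selection 2: 2473 + 390 = 2863
Selection 3: 2863 + 390 = 3253
Selection 4: 3253 + 390 = 3643
Selection 5: 3643 + 390 = 4033 → 4033 − 3756 = 277
Selection 6: 277 + 390 = 667
Selection 7: 667 + 390 = 1057
Selection 8: 1057 + 390 = 1447
Selection 9: 1447 + 390 = 1837
Selection 10: 1837 + 390 = 2227
Selection 11: 2227 + 390 = 2617
Selection 12: 2617 + 390 = 3007

2473, 2863, 3253, 3643, 277, 667, 1057, 1447, 1837, 2227, 2617, 3007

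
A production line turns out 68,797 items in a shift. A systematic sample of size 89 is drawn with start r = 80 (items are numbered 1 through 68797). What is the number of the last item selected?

68104

k = 68797/89 = 773
89th selection = r + (89−1)·k = 80 + 88×773 = 80 + 68024 = 68104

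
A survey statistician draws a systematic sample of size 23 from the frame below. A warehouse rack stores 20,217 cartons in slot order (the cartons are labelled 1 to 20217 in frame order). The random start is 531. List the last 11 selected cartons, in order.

k = N/n = 20217/23 = 879
13th selection = 531 + 12×879 = 11079
14th: 11079 + 879 = 11958
15th: 11958 + 879 = 12837
16th: 12837 + 879 = 13716
17th: 13716 + 879 = 14595
18th: 14595 + 879 = 15474
19th: 15474 + 879 = 16353
20th: 16353 + 879 = 17232
21st: 17232 + 879 = 18111
22nd: 18111 + 879 = 18990
23rd: 18990 + 879 = 19869

11079, 11958, 12837, 13716, 14595, 15474, 16353, 17232, 18111, 18990, 19869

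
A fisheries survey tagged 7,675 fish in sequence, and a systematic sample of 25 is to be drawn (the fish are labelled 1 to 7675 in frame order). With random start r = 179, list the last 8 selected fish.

k = N/n = 7675/25 = 307
18th selection = 179 + 17×307 = 5398
19th: 5398 + 307 = 5705
20th: 5705 + 307 = 6012
21st: 6012 + 307 = 6319
22nd: 6319 + 307 = 6626
23rd: 6626 + 307 = 6933
24th: 6933 + 307 = 7240
25th: 7240 + 307 = 7547

5398, 5705, 6012, 6319, 6626, 6933, 7240, 7547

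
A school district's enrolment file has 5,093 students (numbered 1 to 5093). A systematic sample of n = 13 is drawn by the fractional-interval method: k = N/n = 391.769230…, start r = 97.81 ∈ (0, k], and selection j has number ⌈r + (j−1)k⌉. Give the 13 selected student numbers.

j=1: r + 0k = 97.81 → ⌈·⌉ = 98
j=2: r + 1k = 489.579230… → ⌈·⌉ = 490
j=3: r + 2k = 881.348461… → ⌈·⌉ = 882
j=4: r + 3k = 1273.117692… → ⌈·⌉ = 1274
j=5: r + 4k = 1664.886923… → ⌈·⌉ = 1665
j=6: r + 5k = 2056.656153… → ⌈·⌉ = 2057
j=7: r + 6k = 2448.425384… → ⌈·⌉ = 2449
j=8: r + 7k = 2840.194615… → ⌈·⌉ = 2841
j=9: r + 8k = 3231.963846… → ⌈·⌉ = 3232
j=10: r + 9k = 3623.733076… → ⌈·⌉ = 3624
j=11: r + 10k = 4015.502307… → ⌈·⌉ = 4016
j=12: r + 11k = 4407.271538… → ⌈·⌉ = 4408
j=13: r + 12k = 4799.040769… → ⌈·⌉ = 4800

98, 490, 882, 1274, 1665, 2057, 2449, 2841, 3232, 3624, 4016, 4408, 4800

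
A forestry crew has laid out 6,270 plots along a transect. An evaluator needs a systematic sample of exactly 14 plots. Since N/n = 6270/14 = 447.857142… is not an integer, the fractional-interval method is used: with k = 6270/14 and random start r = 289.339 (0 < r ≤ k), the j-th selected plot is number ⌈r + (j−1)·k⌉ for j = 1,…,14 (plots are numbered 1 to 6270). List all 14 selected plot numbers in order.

j=1: r + 0k = 289.339 → ⌈·⌉ = 290
j=2: r + 1k = 737.196142… → ⌈·⌉ = 738
j=3: r + 2k = 1185.053285… → ⌈·⌉ = 1186
j=4: r + 3k = 1632.910428… → ⌈·⌉ = 1633
j=5: r + 4k = 2080.767571… → ⌈·⌉ = 2081
j=6: r + 5k = 2528.624714… → ⌈·⌉ = 2529
j=7: r + 6k = 2976.481857… → ⌈·⌉ = 2977
j=8: r + 7k = 3424.339 → ⌈·⌉ = 3425
j=9: r + 8k = 3872.196142… → ⌈·⌉ = 3873
j=10: r + 9k = 4320.053285… → ⌈·⌉ = 4321
j=11: r + 10k = 4767.910428… → ⌈·⌉ = 4768
j=12: r + 11k = 5215.767571… → ⌈·⌉ = 5216
j=13: r + 12k = 5663.624714… → ⌈·⌉ = 5664
j=14: r + 13k = 6111.481857… → ⌈·⌉ = 6112

290, 738, 1186, 1633, 2081, 2529, 2977, 3425, 3873, 4321, 4768, 5216, 5664, 6112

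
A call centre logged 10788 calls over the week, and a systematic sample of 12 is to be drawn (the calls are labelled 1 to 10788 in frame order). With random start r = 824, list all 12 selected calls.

824, 1723, 2622, 3521, 4420, 5319, 6218, 7117, 8016, 8915, 9814, 10713

k = N/n = 10788/12 = 899
call 1: 824
call 2: 824 + 899 = 1723
call 3: 1723 + 899 = 2622
call 4: 2622 + 899 = 3521
call 5: 3521 + 899 = 4420
call 6: 4420 + 899 = 5319
call 7: 5319 + 899 = 6218
call 8: 6218 + 899 = 7117
call 9: 7117 + 899 = 8016
call 10: 8016 + 899 = 8915
call 11: 8915 + 899 = 9814
call 12: 9814 + 899 = 10713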